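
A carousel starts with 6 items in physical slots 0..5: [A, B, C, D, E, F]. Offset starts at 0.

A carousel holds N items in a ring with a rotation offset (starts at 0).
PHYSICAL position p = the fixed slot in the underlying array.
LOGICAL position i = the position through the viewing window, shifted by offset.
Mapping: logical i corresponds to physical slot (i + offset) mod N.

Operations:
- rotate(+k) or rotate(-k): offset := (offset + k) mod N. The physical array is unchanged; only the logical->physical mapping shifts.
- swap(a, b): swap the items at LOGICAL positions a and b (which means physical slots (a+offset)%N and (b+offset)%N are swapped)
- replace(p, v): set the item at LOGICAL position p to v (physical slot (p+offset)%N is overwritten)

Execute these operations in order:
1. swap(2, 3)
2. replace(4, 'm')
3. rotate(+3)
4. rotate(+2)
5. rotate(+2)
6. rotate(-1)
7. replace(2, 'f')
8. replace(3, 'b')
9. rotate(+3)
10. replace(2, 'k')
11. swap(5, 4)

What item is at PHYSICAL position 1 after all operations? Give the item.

After op 1 (swap(2, 3)): offset=0, physical=[A,B,D,C,E,F], logical=[A,B,D,C,E,F]
After op 2 (replace(4, 'm')): offset=0, physical=[A,B,D,C,m,F], logical=[A,B,D,C,m,F]
After op 3 (rotate(+3)): offset=3, physical=[A,B,D,C,m,F], logical=[C,m,F,A,B,D]
After op 4 (rotate(+2)): offset=5, physical=[A,B,D,C,m,F], logical=[F,A,B,D,C,m]
After op 5 (rotate(+2)): offset=1, physical=[A,B,D,C,m,F], logical=[B,D,C,m,F,A]
After op 6 (rotate(-1)): offset=0, physical=[A,B,D,C,m,F], logical=[A,B,D,C,m,F]
After op 7 (replace(2, 'f')): offset=0, physical=[A,B,f,C,m,F], logical=[A,B,f,C,m,F]
After op 8 (replace(3, 'b')): offset=0, physical=[A,B,f,b,m,F], logical=[A,B,f,b,m,F]
After op 9 (rotate(+3)): offset=3, physical=[A,B,f,b,m,F], logical=[b,m,F,A,B,f]
After op 10 (replace(2, 'k')): offset=3, physical=[A,B,f,b,m,k], logical=[b,m,k,A,B,f]
After op 11 (swap(5, 4)): offset=3, physical=[A,f,B,b,m,k], logical=[b,m,k,A,f,B]

Answer: f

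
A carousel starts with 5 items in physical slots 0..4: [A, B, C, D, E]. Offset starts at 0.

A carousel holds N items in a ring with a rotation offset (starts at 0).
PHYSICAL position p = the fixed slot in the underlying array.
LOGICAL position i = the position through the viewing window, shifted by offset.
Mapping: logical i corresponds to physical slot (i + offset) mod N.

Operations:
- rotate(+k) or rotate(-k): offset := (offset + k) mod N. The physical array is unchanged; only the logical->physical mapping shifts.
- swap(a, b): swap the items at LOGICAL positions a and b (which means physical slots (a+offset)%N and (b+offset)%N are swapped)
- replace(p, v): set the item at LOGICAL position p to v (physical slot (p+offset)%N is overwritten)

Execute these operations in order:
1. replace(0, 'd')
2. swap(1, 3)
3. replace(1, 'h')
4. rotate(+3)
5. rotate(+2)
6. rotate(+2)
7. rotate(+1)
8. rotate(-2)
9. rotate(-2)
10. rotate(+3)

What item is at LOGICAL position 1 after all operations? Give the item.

Answer: B

Derivation:
After op 1 (replace(0, 'd')): offset=0, physical=[d,B,C,D,E], logical=[d,B,C,D,E]
After op 2 (swap(1, 3)): offset=0, physical=[d,D,C,B,E], logical=[d,D,C,B,E]
After op 3 (replace(1, 'h')): offset=0, physical=[d,h,C,B,E], logical=[d,h,C,B,E]
After op 4 (rotate(+3)): offset=3, physical=[d,h,C,B,E], logical=[B,E,d,h,C]
After op 5 (rotate(+2)): offset=0, physical=[d,h,C,B,E], logical=[d,h,C,B,E]
After op 6 (rotate(+2)): offset=2, physical=[d,h,C,B,E], logical=[C,B,E,d,h]
After op 7 (rotate(+1)): offset=3, physical=[d,h,C,B,E], logical=[B,E,d,h,C]
After op 8 (rotate(-2)): offset=1, physical=[d,h,C,B,E], logical=[h,C,B,E,d]
After op 9 (rotate(-2)): offset=4, physical=[d,h,C,B,E], logical=[E,d,h,C,B]
After op 10 (rotate(+3)): offset=2, physical=[d,h,C,B,E], logical=[C,B,E,d,h]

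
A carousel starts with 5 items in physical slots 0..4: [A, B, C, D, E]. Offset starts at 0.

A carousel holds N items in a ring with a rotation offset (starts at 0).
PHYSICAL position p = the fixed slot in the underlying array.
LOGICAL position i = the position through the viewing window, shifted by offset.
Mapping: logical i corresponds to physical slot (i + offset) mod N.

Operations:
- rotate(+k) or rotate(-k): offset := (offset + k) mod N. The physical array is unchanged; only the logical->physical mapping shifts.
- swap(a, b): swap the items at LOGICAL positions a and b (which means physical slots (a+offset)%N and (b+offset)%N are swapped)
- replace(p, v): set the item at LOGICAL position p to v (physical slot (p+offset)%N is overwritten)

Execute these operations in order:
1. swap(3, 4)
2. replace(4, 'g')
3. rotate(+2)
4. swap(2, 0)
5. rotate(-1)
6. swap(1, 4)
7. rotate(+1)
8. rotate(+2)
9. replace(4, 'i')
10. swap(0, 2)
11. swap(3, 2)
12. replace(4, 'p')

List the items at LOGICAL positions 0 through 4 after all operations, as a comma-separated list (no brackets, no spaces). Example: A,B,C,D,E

Answer: B,g,A,C,p

Derivation:
After op 1 (swap(3, 4)): offset=0, physical=[A,B,C,E,D], logical=[A,B,C,E,D]
After op 2 (replace(4, 'g')): offset=0, physical=[A,B,C,E,g], logical=[A,B,C,E,g]
After op 3 (rotate(+2)): offset=2, physical=[A,B,C,E,g], logical=[C,E,g,A,B]
After op 4 (swap(2, 0)): offset=2, physical=[A,B,g,E,C], logical=[g,E,C,A,B]
After op 5 (rotate(-1)): offset=1, physical=[A,B,g,E,C], logical=[B,g,E,C,A]
After op 6 (swap(1, 4)): offset=1, physical=[g,B,A,E,C], logical=[B,A,E,C,g]
After op 7 (rotate(+1)): offset=2, physical=[g,B,A,E,C], logical=[A,E,C,g,B]
After op 8 (rotate(+2)): offset=4, physical=[g,B,A,E,C], logical=[C,g,B,A,E]
After op 9 (replace(4, 'i')): offset=4, physical=[g,B,A,i,C], logical=[C,g,B,A,i]
After op 10 (swap(0, 2)): offset=4, physical=[g,C,A,i,B], logical=[B,g,C,A,i]
After op 11 (swap(3, 2)): offset=4, physical=[g,A,C,i,B], logical=[B,g,A,C,i]
After op 12 (replace(4, 'p')): offset=4, physical=[g,A,C,p,B], logical=[B,g,A,C,p]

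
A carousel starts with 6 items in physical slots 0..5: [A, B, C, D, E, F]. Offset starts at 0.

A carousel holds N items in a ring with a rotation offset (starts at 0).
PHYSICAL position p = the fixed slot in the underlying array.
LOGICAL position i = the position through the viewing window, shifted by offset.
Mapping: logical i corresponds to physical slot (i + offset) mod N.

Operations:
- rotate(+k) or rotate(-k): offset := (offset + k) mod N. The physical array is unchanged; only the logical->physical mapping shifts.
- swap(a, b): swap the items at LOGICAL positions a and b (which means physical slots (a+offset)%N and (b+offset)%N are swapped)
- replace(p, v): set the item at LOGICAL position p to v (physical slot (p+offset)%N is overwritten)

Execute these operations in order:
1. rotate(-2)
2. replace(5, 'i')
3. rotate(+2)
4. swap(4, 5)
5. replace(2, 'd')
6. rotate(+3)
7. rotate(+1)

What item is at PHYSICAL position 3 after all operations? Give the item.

Answer: i

Derivation:
After op 1 (rotate(-2)): offset=4, physical=[A,B,C,D,E,F], logical=[E,F,A,B,C,D]
After op 2 (replace(5, 'i')): offset=4, physical=[A,B,C,i,E,F], logical=[E,F,A,B,C,i]
After op 3 (rotate(+2)): offset=0, physical=[A,B,C,i,E,F], logical=[A,B,C,i,E,F]
After op 4 (swap(4, 5)): offset=0, physical=[A,B,C,i,F,E], logical=[A,B,C,i,F,E]
After op 5 (replace(2, 'd')): offset=0, physical=[A,B,d,i,F,E], logical=[A,B,d,i,F,E]
After op 6 (rotate(+3)): offset=3, physical=[A,B,d,i,F,E], logical=[i,F,E,A,B,d]
After op 7 (rotate(+1)): offset=4, physical=[A,B,d,i,F,E], logical=[F,E,A,B,d,i]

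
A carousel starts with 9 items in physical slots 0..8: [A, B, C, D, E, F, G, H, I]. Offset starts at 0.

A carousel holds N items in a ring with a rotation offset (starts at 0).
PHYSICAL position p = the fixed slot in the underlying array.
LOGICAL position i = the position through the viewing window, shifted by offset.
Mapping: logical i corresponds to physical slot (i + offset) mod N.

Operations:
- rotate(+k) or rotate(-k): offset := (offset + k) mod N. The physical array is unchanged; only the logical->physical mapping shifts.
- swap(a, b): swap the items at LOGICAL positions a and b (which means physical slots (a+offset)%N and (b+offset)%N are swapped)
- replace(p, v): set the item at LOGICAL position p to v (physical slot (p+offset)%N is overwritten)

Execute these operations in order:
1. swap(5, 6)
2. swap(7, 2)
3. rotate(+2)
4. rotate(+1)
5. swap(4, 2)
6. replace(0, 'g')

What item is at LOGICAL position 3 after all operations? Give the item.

After op 1 (swap(5, 6)): offset=0, physical=[A,B,C,D,E,G,F,H,I], logical=[A,B,C,D,E,G,F,H,I]
After op 2 (swap(7, 2)): offset=0, physical=[A,B,H,D,E,G,F,C,I], logical=[A,B,H,D,E,G,F,C,I]
After op 3 (rotate(+2)): offset=2, physical=[A,B,H,D,E,G,F,C,I], logical=[H,D,E,G,F,C,I,A,B]
After op 4 (rotate(+1)): offset=3, physical=[A,B,H,D,E,G,F,C,I], logical=[D,E,G,F,C,I,A,B,H]
After op 5 (swap(4, 2)): offset=3, physical=[A,B,H,D,E,C,F,G,I], logical=[D,E,C,F,G,I,A,B,H]
After op 6 (replace(0, 'g')): offset=3, physical=[A,B,H,g,E,C,F,G,I], logical=[g,E,C,F,G,I,A,B,H]

Answer: F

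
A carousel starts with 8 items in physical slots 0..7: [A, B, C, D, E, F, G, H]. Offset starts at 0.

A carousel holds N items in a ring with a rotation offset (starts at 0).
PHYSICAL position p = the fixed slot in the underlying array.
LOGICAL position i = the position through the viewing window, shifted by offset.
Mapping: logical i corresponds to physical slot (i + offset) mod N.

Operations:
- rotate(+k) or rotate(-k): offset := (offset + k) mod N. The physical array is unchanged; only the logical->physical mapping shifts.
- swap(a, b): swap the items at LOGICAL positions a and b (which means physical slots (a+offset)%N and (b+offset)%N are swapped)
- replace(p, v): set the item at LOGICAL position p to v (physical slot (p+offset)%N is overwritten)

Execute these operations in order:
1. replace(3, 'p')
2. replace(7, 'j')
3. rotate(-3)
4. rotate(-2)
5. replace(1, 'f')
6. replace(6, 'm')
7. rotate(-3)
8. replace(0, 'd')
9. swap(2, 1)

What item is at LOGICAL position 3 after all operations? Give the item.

After op 1 (replace(3, 'p')): offset=0, physical=[A,B,C,p,E,F,G,H], logical=[A,B,C,p,E,F,G,H]
After op 2 (replace(7, 'j')): offset=0, physical=[A,B,C,p,E,F,G,j], logical=[A,B,C,p,E,F,G,j]
After op 3 (rotate(-3)): offset=5, physical=[A,B,C,p,E,F,G,j], logical=[F,G,j,A,B,C,p,E]
After op 4 (rotate(-2)): offset=3, physical=[A,B,C,p,E,F,G,j], logical=[p,E,F,G,j,A,B,C]
After op 5 (replace(1, 'f')): offset=3, physical=[A,B,C,p,f,F,G,j], logical=[p,f,F,G,j,A,B,C]
After op 6 (replace(6, 'm')): offset=3, physical=[A,m,C,p,f,F,G,j], logical=[p,f,F,G,j,A,m,C]
After op 7 (rotate(-3)): offset=0, physical=[A,m,C,p,f,F,G,j], logical=[A,m,C,p,f,F,G,j]
After op 8 (replace(0, 'd')): offset=0, physical=[d,m,C,p,f,F,G,j], logical=[d,m,C,p,f,F,G,j]
After op 9 (swap(2, 1)): offset=0, physical=[d,C,m,p,f,F,G,j], logical=[d,C,m,p,f,F,G,j]

Answer: p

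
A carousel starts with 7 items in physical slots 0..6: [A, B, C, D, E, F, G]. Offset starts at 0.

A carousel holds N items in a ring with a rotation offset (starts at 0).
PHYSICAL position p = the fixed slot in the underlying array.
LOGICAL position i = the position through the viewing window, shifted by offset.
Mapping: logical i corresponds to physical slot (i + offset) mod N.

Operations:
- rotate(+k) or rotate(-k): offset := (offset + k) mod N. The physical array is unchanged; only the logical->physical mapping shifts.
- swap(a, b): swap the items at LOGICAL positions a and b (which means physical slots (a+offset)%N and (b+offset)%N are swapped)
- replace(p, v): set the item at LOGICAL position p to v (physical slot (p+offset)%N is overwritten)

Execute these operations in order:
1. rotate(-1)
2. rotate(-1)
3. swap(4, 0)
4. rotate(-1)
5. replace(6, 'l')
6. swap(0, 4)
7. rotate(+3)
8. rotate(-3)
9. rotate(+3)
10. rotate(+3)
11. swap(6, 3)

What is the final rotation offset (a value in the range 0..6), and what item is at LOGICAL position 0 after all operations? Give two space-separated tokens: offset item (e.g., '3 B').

After op 1 (rotate(-1)): offset=6, physical=[A,B,C,D,E,F,G], logical=[G,A,B,C,D,E,F]
After op 2 (rotate(-1)): offset=5, physical=[A,B,C,D,E,F,G], logical=[F,G,A,B,C,D,E]
After op 3 (swap(4, 0)): offset=5, physical=[A,B,F,D,E,C,G], logical=[C,G,A,B,F,D,E]
After op 4 (rotate(-1)): offset=4, physical=[A,B,F,D,E,C,G], logical=[E,C,G,A,B,F,D]
After op 5 (replace(6, 'l')): offset=4, physical=[A,B,F,l,E,C,G], logical=[E,C,G,A,B,F,l]
After op 6 (swap(0, 4)): offset=4, physical=[A,E,F,l,B,C,G], logical=[B,C,G,A,E,F,l]
After op 7 (rotate(+3)): offset=0, physical=[A,E,F,l,B,C,G], logical=[A,E,F,l,B,C,G]
After op 8 (rotate(-3)): offset=4, physical=[A,E,F,l,B,C,G], logical=[B,C,G,A,E,F,l]
After op 9 (rotate(+3)): offset=0, physical=[A,E,F,l,B,C,G], logical=[A,E,F,l,B,C,G]
After op 10 (rotate(+3)): offset=3, physical=[A,E,F,l,B,C,G], logical=[l,B,C,G,A,E,F]
After op 11 (swap(6, 3)): offset=3, physical=[A,E,G,l,B,C,F], logical=[l,B,C,F,A,E,G]

Answer: 3 l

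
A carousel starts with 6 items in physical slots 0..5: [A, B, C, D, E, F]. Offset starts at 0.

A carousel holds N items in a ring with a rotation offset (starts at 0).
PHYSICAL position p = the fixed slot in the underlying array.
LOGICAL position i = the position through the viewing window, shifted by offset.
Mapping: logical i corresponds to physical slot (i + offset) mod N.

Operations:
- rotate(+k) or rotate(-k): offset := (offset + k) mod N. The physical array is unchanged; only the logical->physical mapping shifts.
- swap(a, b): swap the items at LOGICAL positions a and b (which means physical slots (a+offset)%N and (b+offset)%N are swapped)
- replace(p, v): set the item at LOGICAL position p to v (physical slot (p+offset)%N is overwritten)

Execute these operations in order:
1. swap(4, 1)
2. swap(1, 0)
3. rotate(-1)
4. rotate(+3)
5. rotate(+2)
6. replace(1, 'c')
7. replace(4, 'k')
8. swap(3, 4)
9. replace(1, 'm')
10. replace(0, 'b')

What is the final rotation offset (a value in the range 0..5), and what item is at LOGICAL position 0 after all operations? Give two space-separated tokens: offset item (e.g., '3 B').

Answer: 4 b

Derivation:
After op 1 (swap(4, 1)): offset=0, physical=[A,E,C,D,B,F], logical=[A,E,C,D,B,F]
After op 2 (swap(1, 0)): offset=0, physical=[E,A,C,D,B,F], logical=[E,A,C,D,B,F]
After op 3 (rotate(-1)): offset=5, physical=[E,A,C,D,B,F], logical=[F,E,A,C,D,B]
After op 4 (rotate(+3)): offset=2, physical=[E,A,C,D,B,F], logical=[C,D,B,F,E,A]
After op 5 (rotate(+2)): offset=4, physical=[E,A,C,D,B,F], logical=[B,F,E,A,C,D]
After op 6 (replace(1, 'c')): offset=4, physical=[E,A,C,D,B,c], logical=[B,c,E,A,C,D]
After op 7 (replace(4, 'k')): offset=4, physical=[E,A,k,D,B,c], logical=[B,c,E,A,k,D]
After op 8 (swap(3, 4)): offset=4, physical=[E,k,A,D,B,c], logical=[B,c,E,k,A,D]
After op 9 (replace(1, 'm')): offset=4, physical=[E,k,A,D,B,m], logical=[B,m,E,k,A,D]
After op 10 (replace(0, 'b')): offset=4, physical=[E,k,A,D,b,m], logical=[b,m,E,k,A,D]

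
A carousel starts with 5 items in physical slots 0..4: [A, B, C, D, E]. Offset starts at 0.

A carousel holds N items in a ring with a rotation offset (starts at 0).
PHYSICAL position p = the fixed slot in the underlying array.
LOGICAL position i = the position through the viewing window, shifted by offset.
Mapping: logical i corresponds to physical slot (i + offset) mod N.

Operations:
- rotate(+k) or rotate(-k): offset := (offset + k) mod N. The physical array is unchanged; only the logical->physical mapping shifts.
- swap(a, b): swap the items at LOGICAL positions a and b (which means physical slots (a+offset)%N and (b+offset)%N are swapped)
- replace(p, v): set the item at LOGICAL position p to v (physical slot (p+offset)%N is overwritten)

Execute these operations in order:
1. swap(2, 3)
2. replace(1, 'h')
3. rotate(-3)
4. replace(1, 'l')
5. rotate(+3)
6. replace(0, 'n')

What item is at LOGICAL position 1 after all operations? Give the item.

After op 1 (swap(2, 3)): offset=0, physical=[A,B,D,C,E], logical=[A,B,D,C,E]
After op 2 (replace(1, 'h')): offset=0, physical=[A,h,D,C,E], logical=[A,h,D,C,E]
After op 3 (rotate(-3)): offset=2, physical=[A,h,D,C,E], logical=[D,C,E,A,h]
After op 4 (replace(1, 'l')): offset=2, physical=[A,h,D,l,E], logical=[D,l,E,A,h]
After op 5 (rotate(+3)): offset=0, physical=[A,h,D,l,E], logical=[A,h,D,l,E]
After op 6 (replace(0, 'n')): offset=0, physical=[n,h,D,l,E], logical=[n,h,D,l,E]

Answer: h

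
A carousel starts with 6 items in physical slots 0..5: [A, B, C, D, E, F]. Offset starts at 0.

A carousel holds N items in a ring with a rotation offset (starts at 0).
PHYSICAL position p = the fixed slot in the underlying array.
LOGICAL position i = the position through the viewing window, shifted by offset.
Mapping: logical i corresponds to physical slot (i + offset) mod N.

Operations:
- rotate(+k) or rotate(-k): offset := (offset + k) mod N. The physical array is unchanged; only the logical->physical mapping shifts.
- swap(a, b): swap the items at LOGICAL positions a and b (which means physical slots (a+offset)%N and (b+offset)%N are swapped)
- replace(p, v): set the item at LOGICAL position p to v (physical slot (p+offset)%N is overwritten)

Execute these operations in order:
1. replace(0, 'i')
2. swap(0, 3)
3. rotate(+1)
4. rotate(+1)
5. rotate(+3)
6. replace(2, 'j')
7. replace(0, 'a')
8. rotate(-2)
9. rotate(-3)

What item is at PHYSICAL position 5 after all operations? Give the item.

After op 1 (replace(0, 'i')): offset=0, physical=[i,B,C,D,E,F], logical=[i,B,C,D,E,F]
After op 2 (swap(0, 3)): offset=0, physical=[D,B,C,i,E,F], logical=[D,B,C,i,E,F]
After op 3 (rotate(+1)): offset=1, physical=[D,B,C,i,E,F], logical=[B,C,i,E,F,D]
After op 4 (rotate(+1)): offset=2, physical=[D,B,C,i,E,F], logical=[C,i,E,F,D,B]
After op 5 (rotate(+3)): offset=5, physical=[D,B,C,i,E,F], logical=[F,D,B,C,i,E]
After op 6 (replace(2, 'j')): offset=5, physical=[D,j,C,i,E,F], logical=[F,D,j,C,i,E]
After op 7 (replace(0, 'a')): offset=5, physical=[D,j,C,i,E,a], logical=[a,D,j,C,i,E]
After op 8 (rotate(-2)): offset=3, physical=[D,j,C,i,E,a], logical=[i,E,a,D,j,C]
After op 9 (rotate(-3)): offset=0, physical=[D,j,C,i,E,a], logical=[D,j,C,i,E,a]

Answer: a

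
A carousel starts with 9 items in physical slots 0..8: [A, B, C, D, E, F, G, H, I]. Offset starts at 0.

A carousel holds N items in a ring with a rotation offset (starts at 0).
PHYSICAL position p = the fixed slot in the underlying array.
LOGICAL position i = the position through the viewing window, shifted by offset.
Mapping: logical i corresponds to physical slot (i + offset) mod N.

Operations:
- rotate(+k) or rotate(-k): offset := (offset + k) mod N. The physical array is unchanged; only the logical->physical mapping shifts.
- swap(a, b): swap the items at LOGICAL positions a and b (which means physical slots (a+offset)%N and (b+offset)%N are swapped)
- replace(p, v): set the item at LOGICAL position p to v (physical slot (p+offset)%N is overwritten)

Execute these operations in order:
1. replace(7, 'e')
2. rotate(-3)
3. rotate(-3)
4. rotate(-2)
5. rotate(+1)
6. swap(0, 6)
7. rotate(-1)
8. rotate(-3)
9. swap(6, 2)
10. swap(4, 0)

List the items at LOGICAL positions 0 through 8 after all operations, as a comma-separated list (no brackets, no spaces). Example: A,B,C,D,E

After op 1 (replace(7, 'e')): offset=0, physical=[A,B,C,D,E,F,G,e,I], logical=[A,B,C,D,E,F,G,e,I]
After op 2 (rotate(-3)): offset=6, physical=[A,B,C,D,E,F,G,e,I], logical=[G,e,I,A,B,C,D,E,F]
After op 3 (rotate(-3)): offset=3, physical=[A,B,C,D,E,F,G,e,I], logical=[D,E,F,G,e,I,A,B,C]
After op 4 (rotate(-2)): offset=1, physical=[A,B,C,D,E,F,G,e,I], logical=[B,C,D,E,F,G,e,I,A]
After op 5 (rotate(+1)): offset=2, physical=[A,B,C,D,E,F,G,e,I], logical=[C,D,E,F,G,e,I,A,B]
After op 6 (swap(0, 6)): offset=2, physical=[A,B,I,D,E,F,G,e,C], logical=[I,D,E,F,G,e,C,A,B]
After op 7 (rotate(-1)): offset=1, physical=[A,B,I,D,E,F,G,e,C], logical=[B,I,D,E,F,G,e,C,A]
After op 8 (rotate(-3)): offset=7, physical=[A,B,I,D,E,F,G,e,C], logical=[e,C,A,B,I,D,E,F,G]
After op 9 (swap(6, 2)): offset=7, physical=[E,B,I,D,A,F,G,e,C], logical=[e,C,E,B,I,D,A,F,G]
After op 10 (swap(4, 0)): offset=7, physical=[E,B,e,D,A,F,G,I,C], logical=[I,C,E,B,e,D,A,F,G]

Answer: I,C,E,B,e,D,A,F,G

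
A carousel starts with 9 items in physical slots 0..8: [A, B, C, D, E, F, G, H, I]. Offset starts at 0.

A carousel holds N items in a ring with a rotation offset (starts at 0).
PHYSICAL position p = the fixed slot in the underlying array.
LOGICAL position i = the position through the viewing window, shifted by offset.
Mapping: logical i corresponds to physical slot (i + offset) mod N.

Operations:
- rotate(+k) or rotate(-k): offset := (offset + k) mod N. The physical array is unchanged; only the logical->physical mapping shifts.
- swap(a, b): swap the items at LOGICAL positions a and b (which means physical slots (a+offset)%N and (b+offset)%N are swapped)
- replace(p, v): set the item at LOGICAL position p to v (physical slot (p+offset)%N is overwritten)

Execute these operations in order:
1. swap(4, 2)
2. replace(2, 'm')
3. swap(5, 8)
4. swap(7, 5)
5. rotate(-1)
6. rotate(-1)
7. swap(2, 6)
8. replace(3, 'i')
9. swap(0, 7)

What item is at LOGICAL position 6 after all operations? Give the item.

Answer: A

Derivation:
After op 1 (swap(4, 2)): offset=0, physical=[A,B,E,D,C,F,G,H,I], logical=[A,B,E,D,C,F,G,H,I]
After op 2 (replace(2, 'm')): offset=0, physical=[A,B,m,D,C,F,G,H,I], logical=[A,B,m,D,C,F,G,H,I]
After op 3 (swap(5, 8)): offset=0, physical=[A,B,m,D,C,I,G,H,F], logical=[A,B,m,D,C,I,G,H,F]
After op 4 (swap(7, 5)): offset=0, physical=[A,B,m,D,C,H,G,I,F], logical=[A,B,m,D,C,H,G,I,F]
After op 5 (rotate(-1)): offset=8, physical=[A,B,m,D,C,H,G,I,F], logical=[F,A,B,m,D,C,H,G,I]
After op 6 (rotate(-1)): offset=7, physical=[A,B,m,D,C,H,G,I,F], logical=[I,F,A,B,m,D,C,H,G]
After op 7 (swap(2, 6)): offset=7, physical=[C,B,m,D,A,H,G,I,F], logical=[I,F,C,B,m,D,A,H,G]
After op 8 (replace(3, 'i')): offset=7, physical=[C,i,m,D,A,H,G,I,F], logical=[I,F,C,i,m,D,A,H,G]
After op 9 (swap(0, 7)): offset=7, physical=[C,i,m,D,A,I,G,H,F], logical=[H,F,C,i,m,D,A,I,G]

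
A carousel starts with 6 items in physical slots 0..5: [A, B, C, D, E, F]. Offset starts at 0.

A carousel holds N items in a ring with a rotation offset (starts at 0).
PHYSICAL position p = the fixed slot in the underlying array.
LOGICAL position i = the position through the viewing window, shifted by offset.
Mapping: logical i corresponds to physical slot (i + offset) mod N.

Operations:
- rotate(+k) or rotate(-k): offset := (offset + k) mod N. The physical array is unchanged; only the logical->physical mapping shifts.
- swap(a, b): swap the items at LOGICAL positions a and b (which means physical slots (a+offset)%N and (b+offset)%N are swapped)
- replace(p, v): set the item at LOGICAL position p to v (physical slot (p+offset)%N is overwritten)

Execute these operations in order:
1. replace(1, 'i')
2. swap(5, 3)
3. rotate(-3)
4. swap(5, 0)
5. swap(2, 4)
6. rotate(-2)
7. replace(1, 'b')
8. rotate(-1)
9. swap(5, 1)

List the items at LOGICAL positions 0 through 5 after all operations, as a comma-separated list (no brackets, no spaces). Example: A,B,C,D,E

Answer: A,i,b,C,E,D

Derivation:
After op 1 (replace(1, 'i')): offset=0, physical=[A,i,C,D,E,F], logical=[A,i,C,D,E,F]
After op 2 (swap(5, 3)): offset=0, physical=[A,i,C,F,E,D], logical=[A,i,C,F,E,D]
After op 3 (rotate(-3)): offset=3, physical=[A,i,C,F,E,D], logical=[F,E,D,A,i,C]
After op 4 (swap(5, 0)): offset=3, physical=[A,i,F,C,E,D], logical=[C,E,D,A,i,F]
After op 5 (swap(2, 4)): offset=3, physical=[A,D,F,C,E,i], logical=[C,E,i,A,D,F]
After op 6 (rotate(-2)): offset=1, physical=[A,D,F,C,E,i], logical=[D,F,C,E,i,A]
After op 7 (replace(1, 'b')): offset=1, physical=[A,D,b,C,E,i], logical=[D,b,C,E,i,A]
After op 8 (rotate(-1)): offset=0, physical=[A,D,b,C,E,i], logical=[A,D,b,C,E,i]
After op 9 (swap(5, 1)): offset=0, physical=[A,i,b,C,E,D], logical=[A,i,b,C,E,D]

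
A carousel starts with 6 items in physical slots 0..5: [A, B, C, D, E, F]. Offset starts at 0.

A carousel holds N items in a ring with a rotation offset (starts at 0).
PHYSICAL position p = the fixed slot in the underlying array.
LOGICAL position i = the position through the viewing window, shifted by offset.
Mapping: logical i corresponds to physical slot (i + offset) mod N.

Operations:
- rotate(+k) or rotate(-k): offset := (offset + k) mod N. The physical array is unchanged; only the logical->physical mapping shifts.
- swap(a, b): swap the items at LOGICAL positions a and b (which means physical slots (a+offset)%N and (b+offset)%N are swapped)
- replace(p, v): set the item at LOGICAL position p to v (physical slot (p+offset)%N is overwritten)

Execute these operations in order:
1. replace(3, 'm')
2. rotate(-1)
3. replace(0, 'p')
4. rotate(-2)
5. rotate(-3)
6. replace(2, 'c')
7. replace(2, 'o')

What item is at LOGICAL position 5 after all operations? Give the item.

Answer: p

Derivation:
After op 1 (replace(3, 'm')): offset=0, physical=[A,B,C,m,E,F], logical=[A,B,C,m,E,F]
After op 2 (rotate(-1)): offset=5, physical=[A,B,C,m,E,F], logical=[F,A,B,C,m,E]
After op 3 (replace(0, 'p')): offset=5, physical=[A,B,C,m,E,p], logical=[p,A,B,C,m,E]
After op 4 (rotate(-2)): offset=3, physical=[A,B,C,m,E,p], logical=[m,E,p,A,B,C]
After op 5 (rotate(-3)): offset=0, physical=[A,B,C,m,E,p], logical=[A,B,C,m,E,p]
After op 6 (replace(2, 'c')): offset=0, physical=[A,B,c,m,E,p], logical=[A,B,c,m,E,p]
After op 7 (replace(2, 'o')): offset=0, physical=[A,B,o,m,E,p], logical=[A,B,o,m,E,p]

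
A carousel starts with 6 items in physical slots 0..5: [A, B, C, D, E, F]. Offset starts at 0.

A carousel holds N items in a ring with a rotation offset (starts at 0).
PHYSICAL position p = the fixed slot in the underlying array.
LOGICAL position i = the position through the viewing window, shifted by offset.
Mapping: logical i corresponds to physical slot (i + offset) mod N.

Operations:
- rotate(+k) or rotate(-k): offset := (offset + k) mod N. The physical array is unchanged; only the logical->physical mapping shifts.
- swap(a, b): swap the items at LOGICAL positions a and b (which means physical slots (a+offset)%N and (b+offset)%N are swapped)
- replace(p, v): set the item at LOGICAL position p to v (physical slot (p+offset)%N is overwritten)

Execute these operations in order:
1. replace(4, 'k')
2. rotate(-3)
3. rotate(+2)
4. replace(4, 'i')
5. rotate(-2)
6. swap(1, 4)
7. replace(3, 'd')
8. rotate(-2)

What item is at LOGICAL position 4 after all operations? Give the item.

After op 1 (replace(4, 'k')): offset=0, physical=[A,B,C,D,k,F], logical=[A,B,C,D,k,F]
After op 2 (rotate(-3)): offset=3, physical=[A,B,C,D,k,F], logical=[D,k,F,A,B,C]
After op 3 (rotate(+2)): offset=5, physical=[A,B,C,D,k,F], logical=[F,A,B,C,D,k]
After op 4 (replace(4, 'i')): offset=5, physical=[A,B,C,i,k,F], logical=[F,A,B,C,i,k]
After op 5 (rotate(-2)): offset=3, physical=[A,B,C,i,k,F], logical=[i,k,F,A,B,C]
After op 6 (swap(1, 4)): offset=3, physical=[A,k,C,i,B,F], logical=[i,B,F,A,k,C]
After op 7 (replace(3, 'd')): offset=3, physical=[d,k,C,i,B,F], logical=[i,B,F,d,k,C]
After op 8 (rotate(-2)): offset=1, physical=[d,k,C,i,B,F], logical=[k,C,i,B,F,d]

Answer: F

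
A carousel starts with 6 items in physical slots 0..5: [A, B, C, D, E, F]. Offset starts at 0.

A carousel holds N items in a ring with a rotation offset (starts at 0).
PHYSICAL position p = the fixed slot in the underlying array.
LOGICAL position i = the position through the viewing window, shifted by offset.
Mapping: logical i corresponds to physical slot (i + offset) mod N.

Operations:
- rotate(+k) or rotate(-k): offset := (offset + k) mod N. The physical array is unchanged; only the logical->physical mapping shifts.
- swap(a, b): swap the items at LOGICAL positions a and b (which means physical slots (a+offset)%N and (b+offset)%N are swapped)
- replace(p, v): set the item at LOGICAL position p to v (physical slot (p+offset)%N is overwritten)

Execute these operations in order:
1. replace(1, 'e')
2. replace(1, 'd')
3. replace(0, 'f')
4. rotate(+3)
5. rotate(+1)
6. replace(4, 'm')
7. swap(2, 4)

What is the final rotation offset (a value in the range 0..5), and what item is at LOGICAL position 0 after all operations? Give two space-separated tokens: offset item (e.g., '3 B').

Answer: 4 E

Derivation:
After op 1 (replace(1, 'e')): offset=0, physical=[A,e,C,D,E,F], logical=[A,e,C,D,E,F]
After op 2 (replace(1, 'd')): offset=0, physical=[A,d,C,D,E,F], logical=[A,d,C,D,E,F]
After op 3 (replace(0, 'f')): offset=0, physical=[f,d,C,D,E,F], logical=[f,d,C,D,E,F]
After op 4 (rotate(+3)): offset=3, physical=[f,d,C,D,E,F], logical=[D,E,F,f,d,C]
After op 5 (rotate(+1)): offset=4, physical=[f,d,C,D,E,F], logical=[E,F,f,d,C,D]
After op 6 (replace(4, 'm')): offset=4, physical=[f,d,m,D,E,F], logical=[E,F,f,d,m,D]
After op 7 (swap(2, 4)): offset=4, physical=[m,d,f,D,E,F], logical=[E,F,m,d,f,D]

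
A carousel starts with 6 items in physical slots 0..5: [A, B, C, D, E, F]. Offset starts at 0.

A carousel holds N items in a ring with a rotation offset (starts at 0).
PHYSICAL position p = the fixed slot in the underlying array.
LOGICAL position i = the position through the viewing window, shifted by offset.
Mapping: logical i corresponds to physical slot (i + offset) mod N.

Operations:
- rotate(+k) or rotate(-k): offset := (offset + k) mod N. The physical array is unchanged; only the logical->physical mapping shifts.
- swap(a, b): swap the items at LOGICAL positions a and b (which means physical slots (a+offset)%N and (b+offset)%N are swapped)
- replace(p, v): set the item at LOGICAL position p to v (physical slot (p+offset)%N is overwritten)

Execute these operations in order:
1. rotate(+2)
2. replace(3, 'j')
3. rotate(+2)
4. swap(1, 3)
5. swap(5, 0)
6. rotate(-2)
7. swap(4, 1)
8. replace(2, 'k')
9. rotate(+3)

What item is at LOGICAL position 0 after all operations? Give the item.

After op 1 (rotate(+2)): offset=2, physical=[A,B,C,D,E,F], logical=[C,D,E,F,A,B]
After op 2 (replace(3, 'j')): offset=2, physical=[A,B,C,D,E,j], logical=[C,D,E,j,A,B]
After op 3 (rotate(+2)): offset=4, physical=[A,B,C,D,E,j], logical=[E,j,A,B,C,D]
After op 4 (swap(1, 3)): offset=4, physical=[A,j,C,D,E,B], logical=[E,B,A,j,C,D]
After op 5 (swap(5, 0)): offset=4, physical=[A,j,C,E,D,B], logical=[D,B,A,j,C,E]
After op 6 (rotate(-2)): offset=2, physical=[A,j,C,E,D,B], logical=[C,E,D,B,A,j]
After op 7 (swap(4, 1)): offset=2, physical=[E,j,C,A,D,B], logical=[C,A,D,B,E,j]
After op 8 (replace(2, 'k')): offset=2, physical=[E,j,C,A,k,B], logical=[C,A,k,B,E,j]
After op 9 (rotate(+3)): offset=5, physical=[E,j,C,A,k,B], logical=[B,E,j,C,A,k]

Answer: B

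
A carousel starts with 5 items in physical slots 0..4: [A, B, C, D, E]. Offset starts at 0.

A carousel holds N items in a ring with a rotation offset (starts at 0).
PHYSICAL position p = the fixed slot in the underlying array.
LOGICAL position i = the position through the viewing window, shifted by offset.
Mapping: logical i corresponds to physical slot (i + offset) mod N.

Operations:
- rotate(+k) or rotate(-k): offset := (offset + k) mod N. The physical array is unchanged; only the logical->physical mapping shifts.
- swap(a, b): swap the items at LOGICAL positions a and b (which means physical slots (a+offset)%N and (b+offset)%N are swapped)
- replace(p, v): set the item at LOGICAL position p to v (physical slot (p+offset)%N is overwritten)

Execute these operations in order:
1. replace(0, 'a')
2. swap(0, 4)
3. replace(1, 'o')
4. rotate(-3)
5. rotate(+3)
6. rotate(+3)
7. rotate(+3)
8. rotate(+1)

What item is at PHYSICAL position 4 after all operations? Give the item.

Answer: a

Derivation:
After op 1 (replace(0, 'a')): offset=0, physical=[a,B,C,D,E], logical=[a,B,C,D,E]
After op 2 (swap(0, 4)): offset=0, physical=[E,B,C,D,a], logical=[E,B,C,D,a]
After op 3 (replace(1, 'o')): offset=0, physical=[E,o,C,D,a], logical=[E,o,C,D,a]
After op 4 (rotate(-3)): offset=2, physical=[E,o,C,D,a], logical=[C,D,a,E,o]
After op 5 (rotate(+3)): offset=0, physical=[E,o,C,D,a], logical=[E,o,C,D,a]
After op 6 (rotate(+3)): offset=3, physical=[E,o,C,D,a], logical=[D,a,E,o,C]
After op 7 (rotate(+3)): offset=1, physical=[E,o,C,D,a], logical=[o,C,D,a,E]
After op 8 (rotate(+1)): offset=2, physical=[E,o,C,D,a], logical=[C,D,a,E,o]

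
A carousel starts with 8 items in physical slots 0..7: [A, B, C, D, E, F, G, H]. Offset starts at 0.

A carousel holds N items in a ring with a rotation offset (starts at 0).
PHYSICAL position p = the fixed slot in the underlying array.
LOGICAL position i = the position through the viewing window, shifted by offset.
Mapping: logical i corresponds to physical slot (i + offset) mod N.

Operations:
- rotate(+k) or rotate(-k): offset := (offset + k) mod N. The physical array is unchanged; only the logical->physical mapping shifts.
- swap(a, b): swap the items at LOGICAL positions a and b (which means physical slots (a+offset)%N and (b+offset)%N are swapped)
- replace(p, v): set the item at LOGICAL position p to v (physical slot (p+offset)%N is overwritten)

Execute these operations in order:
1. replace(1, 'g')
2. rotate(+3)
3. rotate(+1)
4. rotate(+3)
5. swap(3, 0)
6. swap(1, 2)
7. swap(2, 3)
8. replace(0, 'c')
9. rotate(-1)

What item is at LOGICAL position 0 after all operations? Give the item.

After op 1 (replace(1, 'g')): offset=0, physical=[A,g,C,D,E,F,G,H], logical=[A,g,C,D,E,F,G,H]
After op 2 (rotate(+3)): offset=3, physical=[A,g,C,D,E,F,G,H], logical=[D,E,F,G,H,A,g,C]
After op 3 (rotate(+1)): offset=4, physical=[A,g,C,D,E,F,G,H], logical=[E,F,G,H,A,g,C,D]
After op 4 (rotate(+3)): offset=7, physical=[A,g,C,D,E,F,G,H], logical=[H,A,g,C,D,E,F,G]
After op 5 (swap(3, 0)): offset=7, physical=[A,g,H,D,E,F,G,C], logical=[C,A,g,H,D,E,F,G]
After op 6 (swap(1, 2)): offset=7, physical=[g,A,H,D,E,F,G,C], logical=[C,g,A,H,D,E,F,G]
After op 7 (swap(2, 3)): offset=7, physical=[g,H,A,D,E,F,G,C], logical=[C,g,H,A,D,E,F,G]
After op 8 (replace(0, 'c')): offset=7, physical=[g,H,A,D,E,F,G,c], logical=[c,g,H,A,D,E,F,G]
After op 9 (rotate(-1)): offset=6, physical=[g,H,A,D,E,F,G,c], logical=[G,c,g,H,A,D,E,F]

Answer: G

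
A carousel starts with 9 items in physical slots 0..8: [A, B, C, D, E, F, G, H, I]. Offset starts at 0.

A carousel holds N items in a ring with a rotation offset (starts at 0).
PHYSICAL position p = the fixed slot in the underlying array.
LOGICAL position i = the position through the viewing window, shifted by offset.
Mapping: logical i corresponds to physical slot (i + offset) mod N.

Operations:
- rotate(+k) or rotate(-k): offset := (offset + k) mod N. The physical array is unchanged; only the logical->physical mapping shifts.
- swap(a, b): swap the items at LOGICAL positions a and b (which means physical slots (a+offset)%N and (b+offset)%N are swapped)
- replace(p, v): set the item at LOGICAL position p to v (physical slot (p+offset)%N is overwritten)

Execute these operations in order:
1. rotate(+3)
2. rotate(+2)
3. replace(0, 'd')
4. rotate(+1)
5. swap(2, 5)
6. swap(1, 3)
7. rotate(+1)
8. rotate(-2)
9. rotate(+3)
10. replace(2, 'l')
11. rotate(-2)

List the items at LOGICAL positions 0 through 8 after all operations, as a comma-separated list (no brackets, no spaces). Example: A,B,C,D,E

After op 1 (rotate(+3)): offset=3, physical=[A,B,C,D,E,F,G,H,I], logical=[D,E,F,G,H,I,A,B,C]
After op 2 (rotate(+2)): offset=5, physical=[A,B,C,D,E,F,G,H,I], logical=[F,G,H,I,A,B,C,D,E]
After op 3 (replace(0, 'd')): offset=5, physical=[A,B,C,D,E,d,G,H,I], logical=[d,G,H,I,A,B,C,D,E]
After op 4 (rotate(+1)): offset=6, physical=[A,B,C,D,E,d,G,H,I], logical=[G,H,I,A,B,C,D,E,d]
After op 5 (swap(2, 5)): offset=6, physical=[A,B,I,D,E,d,G,H,C], logical=[G,H,C,A,B,I,D,E,d]
After op 6 (swap(1, 3)): offset=6, physical=[H,B,I,D,E,d,G,A,C], logical=[G,A,C,H,B,I,D,E,d]
After op 7 (rotate(+1)): offset=7, physical=[H,B,I,D,E,d,G,A,C], logical=[A,C,H,B,I,D,E,d,G]
After op 8 (rotate(-2)): offset=5, physical=[H,B,I,D,E,d,G,A,C], logical=[d,G,A,C,H,B,I,D,E]
After op 9 (rotate(+3)): offset=8, physical=[H,B,I,D,E,d,G,A,C], logical=[C,H,B,I,D,E,d,G,A]
After op 10 (replace(2, 'l')): offset=8, physical=[H,l,I,D,E,d,G,A,C], logical=[C,H,l,I,D,E,d,G,A]
After op 11 (rotate(-2)): offset=6, physical=[H,l,I,D,E,d,G,A,C], logical=[G,A,C,H,l,I,D,E,d]

Answer: G,A,C,H,l,I,D,E,d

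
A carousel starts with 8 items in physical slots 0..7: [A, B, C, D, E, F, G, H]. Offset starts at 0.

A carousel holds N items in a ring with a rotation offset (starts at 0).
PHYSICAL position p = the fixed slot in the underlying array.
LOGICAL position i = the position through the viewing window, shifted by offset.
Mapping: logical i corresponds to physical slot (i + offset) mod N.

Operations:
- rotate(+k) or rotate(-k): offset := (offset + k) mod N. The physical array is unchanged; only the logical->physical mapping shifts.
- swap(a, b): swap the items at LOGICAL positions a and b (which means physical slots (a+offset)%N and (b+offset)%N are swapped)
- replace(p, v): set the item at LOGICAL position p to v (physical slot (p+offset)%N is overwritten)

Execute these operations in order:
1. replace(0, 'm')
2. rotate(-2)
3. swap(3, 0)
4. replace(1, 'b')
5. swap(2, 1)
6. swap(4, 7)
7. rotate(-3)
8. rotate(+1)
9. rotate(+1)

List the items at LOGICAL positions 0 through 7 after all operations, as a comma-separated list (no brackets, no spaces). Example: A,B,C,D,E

Answer: C,B,m,b,G,F,D,E

Derivation:
After op 1 (replace(0, 'm')): offset=0, physical=[m,B,C,D,E,F,G,H], logical=[m,B,C,D,E,F,G,H]
After op 2 (rotate(-2)): offset=6, physical=[m,B,C,D,E,F,G,H], logical=[G,H,m,B,C,D,E,F]
After op 3 (swap(3, 0)): offset=6, physical=[m,G,C,D,E,F,B,H], logical=[B,H,m,G,C,D,E,F]
After op 4 (replace(1, 'b')): offset=6, physical=[m,G,C,D,E,F,B,b], logical=[B,b,m,G,C,D,E,F]
After op 5 (swap(2, 1)): offset=6, physical=[b,G,C,D,E,F,B,m], logical=[B,m,b,G,C,D,E,F]
After op 6 (swap(4, 7)): offset=6, physical=[b,G,F,D,E,C,B,m], logical=[B,m,b,G,F,D,E,C]
After op 7 (rotate(-3)): offset=3, physical=[b,G,F,D,E,C,B,m], logical=[D,E,C,B,m,b,G,F]
After op 8 (rotate(+1)): offset=4, physical=[b,G,F,D,E,C,B,m], logical=[E,C,B,m,b,G,F,D]
After op 9 (rotate(+1)): offset=5, physical=[b,G,F,D,E,C,B,m], logical=[C,B,m,b,G,F,D,E]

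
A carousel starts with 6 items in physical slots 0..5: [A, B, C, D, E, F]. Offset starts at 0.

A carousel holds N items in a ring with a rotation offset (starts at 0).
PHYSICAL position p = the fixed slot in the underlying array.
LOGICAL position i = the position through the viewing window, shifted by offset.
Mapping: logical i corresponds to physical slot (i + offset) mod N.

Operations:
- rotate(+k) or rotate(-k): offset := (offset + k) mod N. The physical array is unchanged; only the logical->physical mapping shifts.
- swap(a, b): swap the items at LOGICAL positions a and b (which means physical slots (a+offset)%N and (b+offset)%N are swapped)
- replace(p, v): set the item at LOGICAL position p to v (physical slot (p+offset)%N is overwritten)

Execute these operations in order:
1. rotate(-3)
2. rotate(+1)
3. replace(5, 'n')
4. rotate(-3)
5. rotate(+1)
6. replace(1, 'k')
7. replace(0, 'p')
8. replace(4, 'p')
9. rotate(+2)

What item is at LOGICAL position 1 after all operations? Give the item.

Answer: F

Derivation:
After op 1 (rotate(-3)): offset=3, physical=[A,B,C,D,E,F], logical=[D,E,F,A,B,C]
After op 2 (rotate(+1)): offset=4, physical=[A,B,C,D,E,F], logical=[E,F,A,B,C,D]
After op 3 (replace(5, 'n')): offset=4, physical=[A,B,C,n,E,F], logical=[E,F,A,B,C,n]
After op 4 (rotate(-3)): offset=1, physical=[A,B,C,n,E,F], logical=[B,C,n,E,F,A]
After op 5 (rotate(+1)): offset=2, physical=[A,B,C,n,E,F], logical=[C,n,E,F,A,B]
After op 6 (replace(1, 'k')): offset=2, physical=[A,B,C,k,E,F], logical=[C,k,E,F,A,B]
After op 7 (replace(0, 'p')): offset=2, physical=[A,B,p,k,E,F], logical=[p,k,E,F,A,B]
After op 8 (replace(4, 'p')): offset=2, physical=[p,B,p,k,E,F], logical=[p,k,E,F,p,B]
After op 9 (rotate(+2)): offset=4, physical=[p,B,p,k,E,F], logical=[E,F,p,B,p,k]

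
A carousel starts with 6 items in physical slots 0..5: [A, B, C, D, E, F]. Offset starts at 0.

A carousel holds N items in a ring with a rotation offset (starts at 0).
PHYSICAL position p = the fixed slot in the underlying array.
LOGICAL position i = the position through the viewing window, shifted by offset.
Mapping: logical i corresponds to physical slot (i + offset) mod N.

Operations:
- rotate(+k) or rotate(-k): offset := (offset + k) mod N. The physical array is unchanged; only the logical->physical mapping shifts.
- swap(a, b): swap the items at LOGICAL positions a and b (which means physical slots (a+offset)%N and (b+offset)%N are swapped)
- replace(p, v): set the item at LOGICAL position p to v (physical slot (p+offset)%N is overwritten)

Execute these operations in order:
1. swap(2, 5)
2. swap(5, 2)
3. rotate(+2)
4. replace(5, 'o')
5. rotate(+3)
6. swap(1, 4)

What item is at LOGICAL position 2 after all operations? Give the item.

After op 1 (swap(2, 5)): offset=0, physical=[A,B,F,D,E,C], logical=[A,B,F,D,E,C]
After op 2 (swap(5, 2)): offset=0, physical=[A,B,C,D,E,F], logical=[A,B,C,D,E,F]
After op 3 (rotate(+2)): offset=2, physical=[A,B,C,D,E,F], logical=[C,D,E,F,A,B]
After op 4 (replace(5, 'o')): offset=2, physical=[A,o,C,D,E,F], logical=[C,D,E,F,A,o]
After op 5 (rotate(+3)): offset=5, physical=[A,o,C,D,E,F], logical=[F,A,o,C,D,E]
After op 6 (swap(1, 4)): offset=5, physical=[D,o,C,A,E,F], logical=[F,D,o,C,A,E]

Answer: o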